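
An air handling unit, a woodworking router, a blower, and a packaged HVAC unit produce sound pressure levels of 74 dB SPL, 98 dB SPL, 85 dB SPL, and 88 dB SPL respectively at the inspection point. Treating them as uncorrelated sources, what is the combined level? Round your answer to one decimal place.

98.6 dB SPL

Incoherent sources combine by intensity addition: L_total = 10·log₁₀(Σ 10^(L_i/10)).
Σ 10^(L/10) = 10^(74/10) + 10^(98/10) + 10^(85/10) + 10^(88/10) = 7.282e+09.
L_total = 10·log₁₀(7.282e+09) = 98.62 dB SPL.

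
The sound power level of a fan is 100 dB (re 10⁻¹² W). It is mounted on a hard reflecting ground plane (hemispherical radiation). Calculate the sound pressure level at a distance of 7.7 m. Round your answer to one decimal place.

Free-field hemispherical radiation: L_p = L_w − 10·log₁₀(2π·r²), r = 7.7 m.
2π·r² = 372.5 m², 10·log₁₀ of that is 25.712 dB.
L_p = 100 − 25.712 = 74.29 dB.

74.3 dB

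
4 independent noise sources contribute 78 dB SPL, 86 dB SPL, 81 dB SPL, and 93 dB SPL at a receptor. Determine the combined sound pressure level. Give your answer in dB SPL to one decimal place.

94.1 dB SPL

Incoherent sources combine by intensity addition: L_total = 10·log₁₀(Σ 10^(L_i/10)).
Σ 10^(L/10) = 10^(78/10) + 10^(86/10) + 10^(81/10) + 10^(93/10) = 2.582e+09.
L_total = 10·log₁₀(2.582e+09) = 94.12 dB SPL.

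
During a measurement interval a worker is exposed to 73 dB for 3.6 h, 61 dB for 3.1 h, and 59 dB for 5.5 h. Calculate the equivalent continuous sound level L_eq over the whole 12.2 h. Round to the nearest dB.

68 dB

L_eq = 10·log₁₀[(1/T)·Σ tᵢ·10^(Lᵢ/10)] with T = 12.2 h.
Σ tᵢ·10^(Lᵢ/10) = 3.6·10^(73/10) + 3.1·10^(61/10) + 5.5·10^(59/10) = 8.010e+07.
L_eq = 10·log₁₀(8.010e+07/12.2) = 68.17 dB.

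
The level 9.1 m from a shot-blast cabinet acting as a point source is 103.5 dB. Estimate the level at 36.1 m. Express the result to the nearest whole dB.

92 dB

For a point source, L₂ = L₁ − 20·log₁₀(r₂/r₁).
L₂ = 103.5 − 20·log₁₀(36.1/9.1) = 103.5 − 11.969 = 91.53 dB.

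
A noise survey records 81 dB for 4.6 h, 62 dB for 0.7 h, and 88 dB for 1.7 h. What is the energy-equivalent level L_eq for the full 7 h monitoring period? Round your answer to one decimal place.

83.7 dB

The energy average is taken in the linear domain: L_eq = 10·log₁₀[(Σ tᵢ·10^(Lᵢ/10))/T], T = 7 h.
Σ tᵢ·10^(Lᵢ/10) = 4.6·10^(81/10) + 0.7·10^(62/10) + 1.7·10^(88/10) = 1.653e+09.
L_eq = 10·log₁₀(1.653e+09/7) = 83.73 dB.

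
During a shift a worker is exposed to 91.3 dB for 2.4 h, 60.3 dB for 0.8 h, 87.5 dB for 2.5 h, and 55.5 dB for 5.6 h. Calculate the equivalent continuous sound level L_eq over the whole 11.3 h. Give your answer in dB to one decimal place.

L_eq = 10·log₁₀[(1/T)·Σ tᵢ·10^(Lᵢ/10)] with T = 11.3 h.
Σ tᵢ·10^(Lᵢ/10) = 2.4·10^(91.3/10) + 0.8·10^(60.3/10) + 2.5·10^(87.5/10) + 5.6·10^(55.5/10) = 4.646e+09.
L_eq = 10·log₁₀(4.646e+09/11.3) = 86.14 dB.

86.1 dB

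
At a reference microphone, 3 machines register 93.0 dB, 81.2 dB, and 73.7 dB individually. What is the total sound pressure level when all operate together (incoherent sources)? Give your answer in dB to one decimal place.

93.3 dB

For uncorrelated sources the intensities add, so convert each level to linear form, sum, and take 10·log₁₀ of the total.
Σ 10^(L/10) = 10^(93.0/10) + 10^(81.2/10) + 10^(73.7/10) = 2.151e+09.
L_total = 10·log₁₀(2.151e+09) = 93.33 dB.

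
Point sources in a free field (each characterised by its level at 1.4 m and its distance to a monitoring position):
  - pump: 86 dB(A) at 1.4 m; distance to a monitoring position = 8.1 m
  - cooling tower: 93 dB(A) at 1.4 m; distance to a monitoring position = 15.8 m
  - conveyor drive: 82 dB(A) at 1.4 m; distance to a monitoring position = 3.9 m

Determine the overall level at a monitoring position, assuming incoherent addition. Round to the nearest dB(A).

77 dB(A)

Apply inverse-square spreading to bring every level to the receiver, then sum 10^(L/10).
pump: 86 − 20·log₁₀(8.1/1.4) = 86 − 15.25 = 70.75 dB(A).
cooling tower: 93 − 20·log₁₀(15.8/1.4) = 93 − 21.05 = 71.95 dB(A).
conveyor drive: 82 − 20·log₁₀(3.9/1.4) = 82 − 8.90 = 73.10 dB(A).
Σ 10^(L/10) = 4.798e+07 → L_total = 10·log₁₀(4.798e+07) = 76.81 dB(A).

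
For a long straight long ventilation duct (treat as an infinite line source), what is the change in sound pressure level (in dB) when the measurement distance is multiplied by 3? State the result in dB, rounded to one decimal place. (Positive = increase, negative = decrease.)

With cylindrical spreading the level changes by −10·log₁₀(r₂/r₁).
ΔL = −10·log₁₀(3) = -4.77 dB.

-4.8 dB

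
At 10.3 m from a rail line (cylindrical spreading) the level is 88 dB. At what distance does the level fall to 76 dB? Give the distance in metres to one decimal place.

163.2 m

The 12.0 dB drop corresponds to a distance ratio of 10^(12.0/10) for a line source.
r₂ = 10.3·10^((88−76)/10) = 10.3·10^(12.0/10) = 163.24 m.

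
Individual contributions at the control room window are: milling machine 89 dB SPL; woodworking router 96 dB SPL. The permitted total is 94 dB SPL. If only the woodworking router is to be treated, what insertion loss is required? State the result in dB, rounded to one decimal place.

Everything except the woodworking router sums to 10^(89/10) = 7.943e+08 in linear terms, 89.00 dB SPL.
The limit corresponds to 10^(94/10) = 2.512e+09; subtracting the fixed part leaves 1.718e+09 for the woodworking router, i.e. 92.35 dB SPL.
Required insertion loss = 96 − 92.35 = 3.65 dB.

3.7 dB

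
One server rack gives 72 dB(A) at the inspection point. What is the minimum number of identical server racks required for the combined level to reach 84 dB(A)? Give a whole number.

The shortfall is 84 − 72 = 12.0 dB, and N units add 10·log₁₀ N, so need 10·log₁₀ N ≥ 12.0.
N ≥ 10^(12.0/10) = 15.849, so N = 16.

16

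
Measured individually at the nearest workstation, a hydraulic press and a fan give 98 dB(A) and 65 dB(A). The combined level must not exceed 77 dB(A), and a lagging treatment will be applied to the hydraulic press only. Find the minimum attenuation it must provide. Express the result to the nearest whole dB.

21 dB

Fixed contribution from the other source: Σ 10^(L/10) = 10^(65/10) = 3.162e+06 (65.00 dB(A)).
To meet 77 dB(A) overall, the treated hydraulic press may contribute at most 10^(77/10) − 3.162e+06 = 4.696e+07, i.e. 76.72 dB(A).
Required insertion loss = 98 − 76.72 = 21.28 dB.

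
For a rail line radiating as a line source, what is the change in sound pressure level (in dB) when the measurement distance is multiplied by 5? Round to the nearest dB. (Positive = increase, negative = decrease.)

-7 dB

A line source loses 3 dB per doubling of distance; generally ΔL = −10·log₁₀(r₂/r₁).
ΔL = −10·log₁₀(5) = -6.99 dB.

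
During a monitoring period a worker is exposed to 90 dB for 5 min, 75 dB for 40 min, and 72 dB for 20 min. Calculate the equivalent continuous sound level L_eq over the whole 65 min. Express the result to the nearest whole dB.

L_eq = 10·log₁₀[(1/T)·Σ tᵢ·10^(Lᵢ/10)] with T = 65 min.
Σ tᵢ·10^(Lᵢ/10) = 5·10^(90/10) + 40·10^(75/10) + 20·10^(72/10) = 6.582e+09.
L_eq = 10·log₁₀(6.582e+09/65) = 80.05 dB.

80 dB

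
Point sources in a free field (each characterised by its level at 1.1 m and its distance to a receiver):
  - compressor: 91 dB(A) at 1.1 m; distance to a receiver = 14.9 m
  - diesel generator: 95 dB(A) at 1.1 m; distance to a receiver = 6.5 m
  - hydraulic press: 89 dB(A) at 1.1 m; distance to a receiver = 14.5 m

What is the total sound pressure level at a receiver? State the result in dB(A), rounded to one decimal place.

80.1 dB(A)

First find each source's level at the receiver (point-source: −20·log₁₀(r/r_ref)), then combine on an intensity basis.
compressor: 91 − 20·log₁₀(14.9/1.1) = 91 − 22.64 = 68.36 dB(A).
diesel generator: 95 − 20·log₁₀(6.5/1.1) = 95 − 15.43 = 79.57 dB(A).
hydraulic press: 89 − 20·log₁₀(14.5/1.1) = 89 − 22.40 = 66.60 dB(A).
Σ 10^(L/10) = 1.020e+08 → L_total = 10·log₁₀(1.020e+08) = 80.09 dB(A).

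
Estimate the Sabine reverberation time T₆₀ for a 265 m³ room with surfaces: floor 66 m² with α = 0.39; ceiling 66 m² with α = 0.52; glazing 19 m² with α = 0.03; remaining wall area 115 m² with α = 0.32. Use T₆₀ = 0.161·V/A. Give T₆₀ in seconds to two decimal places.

0.44 s

A = Σ Sᵢαᵢ = 66·0.39 + 66·0.52 + 19·0.03 + 115·0.32 = 97.43 m².
T₆₀ = 0.161·V/A = 0.161·265/97.43 = 0.438 s.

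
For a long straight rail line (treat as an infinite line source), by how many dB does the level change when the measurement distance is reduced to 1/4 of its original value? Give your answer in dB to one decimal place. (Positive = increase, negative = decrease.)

With cylindrical spreading the level changes by −10·log₁₀(r₂/r₁).
ΔL = −10·log₁₀(0.25) = +6.02 dB.

+6.0 dB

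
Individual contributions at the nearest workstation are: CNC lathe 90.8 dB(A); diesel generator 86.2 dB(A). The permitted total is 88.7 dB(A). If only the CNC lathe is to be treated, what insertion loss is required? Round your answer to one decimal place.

5.7 dB

The untreated sources together contribute 10^(86.2/10) = 4.169e+08, i.e. 86.20 dB(A).
To meet 88.7 dB(A) overall, the treated CNC lathe may contribute at most 10^(88.7/10) − 4.169e+08 = 3.244e+08, i.e. 85.11 dB(A).
Required insertion loss = 90.8 − 85.11 = 5.69 dB.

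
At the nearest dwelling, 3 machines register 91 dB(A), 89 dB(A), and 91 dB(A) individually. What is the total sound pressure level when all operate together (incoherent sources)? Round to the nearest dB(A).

95 dB(A)

For uncorrelated sources the intensities add, so convert each level to linear form, sum, and take 10·log₁₀ of the total.
Σ 10^(L/10) = 10^(91/10) + 10^(89/10) + 10^(91/10) = 3.312e+09.
L_total = 10·log₁₀(3.312e+09) = 95.20 dB(A).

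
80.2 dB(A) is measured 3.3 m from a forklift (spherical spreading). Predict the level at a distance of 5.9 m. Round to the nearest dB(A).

For a point source, L₂ = L₁ − 20·log₁₀(r₂/r₁).
L₂ = 80.2 − 20·log₁₀(5.9/3.3) = 80.2 − 5.047 = 75.15 dB(A).

75 dB(A)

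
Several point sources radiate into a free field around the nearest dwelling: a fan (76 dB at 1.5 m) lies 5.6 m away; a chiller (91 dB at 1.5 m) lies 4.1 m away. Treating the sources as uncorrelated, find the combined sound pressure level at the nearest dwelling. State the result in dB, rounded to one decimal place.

Apply inverse-square spreading to bring every level to the receiver, then sum 10^(L/10).
fan: 76 − 20·log₁₀(5.6/1.5) = 76 − 11.44 = 64.56 dB.
chiller: 91 − 20·log₁₀(4.1/1.5) = 91 − 8.73 = 82.27 dB.
Σ 10^(L/10) = 1.714e+08 → L_total = 10·log₁₀(1.714e+08) = 82.34 dB.

82.3 dB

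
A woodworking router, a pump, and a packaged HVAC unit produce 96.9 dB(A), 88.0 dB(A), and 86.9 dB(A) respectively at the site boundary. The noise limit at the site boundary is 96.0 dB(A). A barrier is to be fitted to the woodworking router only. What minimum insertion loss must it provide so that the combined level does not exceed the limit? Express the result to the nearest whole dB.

Fixed contribution from the other sources: Σ 10^(L/10) = 10^(88.0/10) + 10^(86.9/10) = 1.121e+09 (90.50 dB(A)).
The limit corresponds to 10^(96.0/10) = 3.981e+09; subtracting the fixed part leaves 2.860e+09 for the woodworking router, i.e. 94.56 dB(A).
Required insertion loss = 96.9 − 94.56 = 2.34 dB.

2 dB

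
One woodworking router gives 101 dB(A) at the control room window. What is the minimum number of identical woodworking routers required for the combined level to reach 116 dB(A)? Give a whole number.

32

Need L₁ + 10·log₁₀ N ≥ 116, i.e. log₁₀ N ≥ 1.50.
N ≥ 10^(15.0/10) = 31.623, so N = 32.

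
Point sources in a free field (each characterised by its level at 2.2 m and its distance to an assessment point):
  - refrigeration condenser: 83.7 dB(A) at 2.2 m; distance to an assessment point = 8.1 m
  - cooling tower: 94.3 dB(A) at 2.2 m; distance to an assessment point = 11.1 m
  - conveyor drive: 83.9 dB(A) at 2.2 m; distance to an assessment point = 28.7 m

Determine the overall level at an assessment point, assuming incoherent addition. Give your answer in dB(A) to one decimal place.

81.0 dB(A)

Propagate each source to the receiver with L = L_ref − 20·log₁₀(r/r_ref), then add intensities.
refrigeration condenser: 83.7 − 20·log₁₀(8.1/2.2) = 83.7 − 11.32 = 72.38 dB(A).
cooling tower: 94.3 − 20·log₁₀(11.1/2.2) = 94.3 − 14.06 = 80.24 dB(A).
conveyor drive: 83.9 − 20·log₁₀(28.7/2.2) = 83.9 − 22.31 = 61.59 dB(A).
Σ 10^(L/10) = 1.245e+08 → L_total = 10·log₁₀(1.245e+08) = 80.95 dB(A).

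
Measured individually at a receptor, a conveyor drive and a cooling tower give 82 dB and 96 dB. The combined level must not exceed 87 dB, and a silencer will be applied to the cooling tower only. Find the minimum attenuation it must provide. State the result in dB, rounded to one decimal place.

10.7 dB

Everything except the cooling tower sums to 10^(82/10) = 1.585e+08 in linear terms, 82.00 dB.
To meet 87 dB overall, the treated cooling tower may contribute at most 10^(87/10) − 1.585e+08 = 3.427e+08, i.e. 85.35 dB.
So the cooling tower must be reduced from 96 to 85.35 dB: IL = 10.65 dB.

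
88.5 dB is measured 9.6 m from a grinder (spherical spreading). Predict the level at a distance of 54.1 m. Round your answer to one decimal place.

Spherical spreading from a point source gives a 20·log₁₀(r₂/r₁) drop.
L₂ = 88.5 − 20·log₁₀(54.1/9.6) = 88.5 − 15.019 = 73.48 dB.

73.5 dB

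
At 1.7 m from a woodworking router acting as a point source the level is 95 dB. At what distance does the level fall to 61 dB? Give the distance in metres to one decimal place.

The 34.0 dB drop corresponds to a distance ratio of 10^(34.0/20) for a point source.
r₂ = 1.7·10^((95−61)/20) = 1.7·10^(34.0/20) = 85.20 m.

85.2 m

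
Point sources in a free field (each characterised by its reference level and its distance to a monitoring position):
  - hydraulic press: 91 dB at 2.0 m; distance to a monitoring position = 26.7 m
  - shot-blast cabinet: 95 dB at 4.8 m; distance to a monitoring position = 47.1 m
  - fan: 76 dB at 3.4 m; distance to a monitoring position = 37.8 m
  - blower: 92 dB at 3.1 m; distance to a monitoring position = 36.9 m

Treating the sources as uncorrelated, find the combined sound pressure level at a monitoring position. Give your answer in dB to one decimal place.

Propagate each source to the receiver with L = L_ref − 20·log₁₀(r/r_ref), then add intensities.
hydraulic press: 91 − 20·log₁₀(26.7/2.0) = 91 − 22.51 = 68.49 dB.
shot-blast cabinet: 95 − 20·log₁₀(47.1/4.8) = 95 − 19.84 = 75.16 dB.
fan: 76 − 20·log₁₀(37.8/3.4) = 76 − 20.92 = 55.08 dB.
blower: 92 − 20·log₁₀(36.9/3.1) = 92 − 21.51 = 70.49 dB.
Σ 10^(L/10) = 5.141e+07 → L_total = 10·log₁₀(5.141e+07) = 77.11 dB.

77.1 dB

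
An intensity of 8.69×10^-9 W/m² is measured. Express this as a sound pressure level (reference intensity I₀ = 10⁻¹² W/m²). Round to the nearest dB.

I/I₀ = 8.69×10^-9/10⁻¹² = 8.69×10^3, and L = 10·log₁₀(I/I₀).
L = 10·(0.9390 + 3) = 39.39 dB.

39 dB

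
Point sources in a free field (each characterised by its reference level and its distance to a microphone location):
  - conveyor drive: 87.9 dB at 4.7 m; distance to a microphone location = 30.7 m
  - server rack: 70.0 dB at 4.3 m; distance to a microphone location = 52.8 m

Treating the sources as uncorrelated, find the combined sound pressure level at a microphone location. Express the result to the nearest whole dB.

72 dB

Propagate each source to the receiver with L = L_ref − 20·log₁₀(r/r_ref), then add intensities.
conveyor drive: 87.9 − 20·log₁₀(30.7/4.7) = 87.9 − 16.30 = 71.60 dB.
server rack: 70.0 − 20·log₁₀(52.8/4.3) = 70.0 − 21.78 = 48.22 dB.
Σ 10^(L/10) = 1.452e+07 → L_total = 10·log₁₀(1.452e+07) = 71.62 dB.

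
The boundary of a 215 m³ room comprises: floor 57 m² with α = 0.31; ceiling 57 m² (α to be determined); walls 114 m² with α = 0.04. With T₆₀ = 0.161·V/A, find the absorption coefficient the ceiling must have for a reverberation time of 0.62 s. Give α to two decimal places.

From T₆₀ = 0.161·V/A, the target T₆₀ = 0.62 s needs A = 0.161·215/0.62 = 55.83 m².
Absorption from the other surfaces = 57·0.31 + 114·0.04 = 22.23 m², so the ceiling must supply 33.60 m² over 57 m².
α = 33.60/57 = 0.589.

0.59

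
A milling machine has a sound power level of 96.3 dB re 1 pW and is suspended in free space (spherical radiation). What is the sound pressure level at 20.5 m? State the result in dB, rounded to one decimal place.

The power spreads over a sphere of area 4π·r², so L_p = L_w − 10·log₁₀(4π·r²).
4π·r² = 5281 m², 10·log₁₀ of that is 37.227 dB.
L_p = 96.3 − 37.227 = 59.07 dB.

59.1 dB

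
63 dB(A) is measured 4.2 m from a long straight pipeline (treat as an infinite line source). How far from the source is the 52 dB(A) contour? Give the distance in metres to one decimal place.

52.9 m

For a line source L₁ − L₂ = 10·log₁₀(r₂/r₁), so r₂ = r₁·10^((L₁−L₂)/10).
r₂ = 4.2·10^((63−52)/10) = 4.2·10^(11.0/10) = 52.87 m.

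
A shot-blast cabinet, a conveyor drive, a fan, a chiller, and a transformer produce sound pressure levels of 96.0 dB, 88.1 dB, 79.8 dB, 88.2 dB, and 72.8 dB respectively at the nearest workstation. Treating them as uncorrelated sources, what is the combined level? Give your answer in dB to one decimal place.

97.3 dB

Incoherent sources combine by intensity addition: L_total = 10·log₁₀(Σ 10^(L_i/10)).
Σ 10^(L/10) = 10^(96.0/10) + 10^(88.1/10) + 10^(79.8/10) + 10^(88.2/10) + 10^(72.8/10) = 5.402e+09.
L_total = 10·log₁₀(5.402e+09) = 97.33 dB.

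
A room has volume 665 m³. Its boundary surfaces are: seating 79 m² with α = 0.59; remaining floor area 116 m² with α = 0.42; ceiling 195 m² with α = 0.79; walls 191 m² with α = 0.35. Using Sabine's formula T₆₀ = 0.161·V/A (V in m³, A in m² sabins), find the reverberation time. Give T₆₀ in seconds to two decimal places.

0.34 s

A = Σ Sᵢαᵢ = 79·0.59 + 116·0.42 + 195·0.79 + 191·0.35 = 316.23 m².
T₆₀ = 0.161·V/A = 0.161·665/316.23 = 0.339 s.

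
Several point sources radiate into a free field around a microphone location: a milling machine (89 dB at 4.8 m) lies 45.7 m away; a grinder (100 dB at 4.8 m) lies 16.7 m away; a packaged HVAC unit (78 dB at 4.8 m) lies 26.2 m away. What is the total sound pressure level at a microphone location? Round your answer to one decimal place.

89.2 dB

Propagate each source to the receiver with L = L_ref − 20·log₁₀(r/r_ref), then add intensities.
milling machine: 89 − 20·log₁₀(45.7/4.8) = 89 − 19.57 = 69.43 dB.
grinder: 100 − 20·log₁₀(16.7/4.8) = 100 − 10.83 = 89.17 dB.
packaged HVAC unit: 78 − 20·log₁₀(26.2/4.8) = 78 − 14.74 = 63.26 dB.
Σ 10^(L/10) = 8.370e+08 → L_total = 10·log₁₀(8.370e+08) = 89.23 dB.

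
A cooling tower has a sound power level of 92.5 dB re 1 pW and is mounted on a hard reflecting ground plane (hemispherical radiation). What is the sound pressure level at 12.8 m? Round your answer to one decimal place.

The power spreads over a hemisphere of area 2π·r², so L_p = L_w − 10·log₁₀(2π·r²).
2π·r² = 1029 m², 10·log₁₀ of that is 30.126 dB.
L_p = 92.5 − 30.126 = 62.37 dB.

62.4 dB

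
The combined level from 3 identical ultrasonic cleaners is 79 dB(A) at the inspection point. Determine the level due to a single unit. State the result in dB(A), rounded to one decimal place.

For N identical incoherent sources L_total = L₁ + 10·log₁₀ N, so L₁ = 79 − 10·log₁₀(3) = 79 − 4.771.

74.2 dB(A)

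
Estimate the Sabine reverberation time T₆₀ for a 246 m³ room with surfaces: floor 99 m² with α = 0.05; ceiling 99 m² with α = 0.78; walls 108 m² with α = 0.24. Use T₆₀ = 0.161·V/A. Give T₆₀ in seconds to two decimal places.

0.37 s

A = Σ Sᵢαᵢ = 99·0.05 + 99·0.78 + 108·0.24 = 108.09 m².
T₆₀ = 0.161·V/A = 0.161·246/108.09 = 0.366 s.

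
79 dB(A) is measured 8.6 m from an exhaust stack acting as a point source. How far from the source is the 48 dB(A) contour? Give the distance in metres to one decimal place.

305.1 m

Point-source spreading drops the level by 20·log₁₀(r₂/r₁); inverting, r₂/r₁ = 10^(ΔL/20).
r₂ = 8.6·10^((79−48)/20) = 8.6·10^(31.0/20) = 305.14 m.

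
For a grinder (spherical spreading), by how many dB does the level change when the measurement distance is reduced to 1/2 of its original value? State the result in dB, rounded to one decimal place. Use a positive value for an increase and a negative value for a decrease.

A point source loses 6 dB per doubling of distance; generally ΔL = −20·log₁₀(r₂/r₁).
ΔL = −20·log₁₀(0.5) = +6.02 dB.

+6.0 dB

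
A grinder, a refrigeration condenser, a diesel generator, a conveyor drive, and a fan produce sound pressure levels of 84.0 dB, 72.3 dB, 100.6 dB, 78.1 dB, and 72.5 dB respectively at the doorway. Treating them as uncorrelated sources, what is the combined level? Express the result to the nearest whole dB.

101 dB

Incoherent sources combine by intensity addition: L_total = 10·log₁₀(Σ 10^(L_i/10)).
Σ 10^(L/10) = 10^(84.0/10) + 10^(72.3/10) + 10^(100.6/10) + 10^(78.1/10) + 10^(72.5/10) = 1.183e+10.
L_total = 10·log₁₀(1.183e+10) = 100.73 dB.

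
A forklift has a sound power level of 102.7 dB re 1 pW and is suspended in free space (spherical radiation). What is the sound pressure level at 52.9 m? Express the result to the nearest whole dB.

The power spreads over a sphere of area 4π·r², so L_p = L_w − 10·log₁₀(4π·r²).
4π·r² = 3.517e+04 m², 10·log₁₀ of that is 45.461 dB.
L_p = 102.7 − 45.461 = 57.24 dB.

57 dB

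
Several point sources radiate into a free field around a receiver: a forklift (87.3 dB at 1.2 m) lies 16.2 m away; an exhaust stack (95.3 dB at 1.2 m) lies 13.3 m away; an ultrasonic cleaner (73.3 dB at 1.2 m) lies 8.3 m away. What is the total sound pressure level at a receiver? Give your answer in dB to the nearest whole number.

75 dB

Propagate each source to the receiver with L = L_ref − 20·log₁₀(r/r_ref), then add intensities.
forklift: 87.3 − 20·log₁₀(16.2/1.2) = 87.3 − 22.61 = 64.69 dB.
exhaust stack: 95.3 − 20·log₁₀(13.3/1.2) = 95.3 − 20.89 = 74.41 dB.
ultrasonic cleaner: 73.3 − 20·log₁₀(8.3/1.2) = 73.3 − 16.80 = 56.50 dB.
Σ 10^(L/10) = 3.098e+07 → L_total = 10·log₁₀(3.098e+07) = 74.91 dB.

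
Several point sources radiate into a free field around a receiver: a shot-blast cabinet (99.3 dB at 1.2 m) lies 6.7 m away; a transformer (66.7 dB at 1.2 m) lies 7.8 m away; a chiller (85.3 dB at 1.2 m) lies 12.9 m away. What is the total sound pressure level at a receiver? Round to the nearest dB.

84 dB

Apply inverse-square spreading to bring every level to the receiver, then sum 10^(L/10).
shot-blast cabinet: 99.3 − 20·log₁₀(6.7/1.2) = 99.3 − 14.94 = 84.36 dB.
transformer: 66.7 − 20·log₁₀(7.8/1.2) = 66.7 − 16.26 = 50.44 dB.
chiller: 85.3 − 20·log₁₀(12.9/1.2) = 85.3 − 20.63 = 64.67 dB.
Σ 10^(L/10) = 2.761e+08 → L_total = 10·log₁₀(2.761e+08) = 84.41 dB.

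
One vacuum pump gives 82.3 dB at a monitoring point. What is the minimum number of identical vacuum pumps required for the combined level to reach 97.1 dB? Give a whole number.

The shortfall is 97.1 − 82.3 = 14.8 dB, and N units add 10·log₁₀ N, so need 10·log₁₀ N ≥ 14.8.
N ≥ 10^(14.8/10) = 30.200, so N = 31.

31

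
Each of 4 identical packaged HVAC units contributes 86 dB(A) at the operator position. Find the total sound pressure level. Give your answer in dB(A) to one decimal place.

N identical incoherent sources raise the level by 10·log₁₀ N.
L_total = 86 + 10·log₁₀(4) = 86 + 6.021 = 92.02 dB(A).

92.0 dB(A)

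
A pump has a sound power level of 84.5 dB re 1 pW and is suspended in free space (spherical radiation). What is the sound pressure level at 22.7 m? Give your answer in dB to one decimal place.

46.4 dB

L_p = L_w − 10·log₁₀(4π·r²) with r = 22.7 m.
4π·r² = 6475 m², 10·log₁₀ of that is 38.113 dB.
L_p = 84.5 − 38.113 = 46.39 dB.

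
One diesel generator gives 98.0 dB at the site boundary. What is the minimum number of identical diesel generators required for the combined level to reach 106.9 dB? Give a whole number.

N identical sources give L₁ + 10·log₁₀ N, so require 10·log₁₀ N ≥ 106.9 − 98.0 = 8.9 dB.
N ≥ 10^(8.9/10) = 7.762, so N = 8.

8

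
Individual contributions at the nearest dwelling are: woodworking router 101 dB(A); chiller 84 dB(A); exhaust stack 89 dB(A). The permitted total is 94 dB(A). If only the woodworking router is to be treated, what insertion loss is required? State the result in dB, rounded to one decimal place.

The untreated sources together contribute 10^(84/10) + 10^(89/10) = 1.046e+09, i.e. 90.19 dB(A).
To meet 94 dB(A) overall, the treated woodworking router may contribute at most 10^(94/10) − 1.046e+09 = 1.466e+09, i.e. 91.66 dB(A).
Required insertion loss = 101 − 91.66 = 9.34 dB.

9.3 dB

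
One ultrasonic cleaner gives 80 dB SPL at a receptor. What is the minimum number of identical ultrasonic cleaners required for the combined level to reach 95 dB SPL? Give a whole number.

32

N identical sources give L₁ + 10·log₁₀ N, so require 10·log₁₀ N ≥ 95 − 80 = 15.0 dB.
N ≥ 10^(15.0/10) = 31.623, so N = 32.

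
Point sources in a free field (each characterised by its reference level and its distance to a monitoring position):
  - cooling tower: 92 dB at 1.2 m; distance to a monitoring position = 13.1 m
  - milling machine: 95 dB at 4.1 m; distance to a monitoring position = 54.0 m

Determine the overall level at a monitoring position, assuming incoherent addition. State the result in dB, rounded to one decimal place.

75.0 dB

Apply inverse-square spreading to bring every level to the receiver, then sum 10^(L/10).
cooling tower: 92 − 20·log₁₀(13.1/1.2) = 92 − 20.76 = 71.24 dB.
milling machine: 95 − 20·log₁₀(54.0/4.1) = 95 − 22.39 = 72.61 dB.
Σ 10^(L/10) = 3.153e+07 → L_total = 10·log₁₀(3.153e+07) = 74.99 dB.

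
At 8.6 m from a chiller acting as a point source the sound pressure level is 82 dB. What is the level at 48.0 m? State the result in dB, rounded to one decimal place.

Point-source attenuation: ΔL = 20·log₁₀(r₂/r₁) = 20·log₁₀(48.0/8.6) = 14.935 dB.
L₂ = 82 − 20·log₁₀(48.0/8.6) = 82 − 14.935 = 67.07 dB.

67.1 dB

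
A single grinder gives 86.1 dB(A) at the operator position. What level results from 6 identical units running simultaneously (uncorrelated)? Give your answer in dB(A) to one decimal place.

L_total = L₁ + 10·log₁₀ N for N identical incoherent sources.
L_total = 86.1 + 10·log₁₀(6) = 86.1 + 7.782 = 93.88 dB(A).

93.9 dB(A)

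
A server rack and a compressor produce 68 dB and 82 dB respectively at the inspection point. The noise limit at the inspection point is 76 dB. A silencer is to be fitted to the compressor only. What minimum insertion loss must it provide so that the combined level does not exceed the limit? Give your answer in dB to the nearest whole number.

7 dB

Everything except the compressor sums to 10^(68/10) = 6.310e+06 in linear terms, 68.00 dB.
To meet 76 dB overall, the treated compressor may contribute at most 10^(76/10) − 6.310e+06 = 3.350e+07, i.e. 75.25 dB.
So the compressor must be reduced from 82 to 75.25 dB: IL = 6.75 dB.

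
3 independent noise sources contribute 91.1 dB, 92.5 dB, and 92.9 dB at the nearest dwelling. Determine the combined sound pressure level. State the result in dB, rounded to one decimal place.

97.0 dB

Incoherent sources combine by intensity addition: L_total = 10·log₁₀(Σ 10^(L_i/10)).
Σ 10^(L/10) = 10^(91.1/10) + 10^(92.5/10) + 10^(92.9/10) = 5.016e+09.
L_total = 10·log₁₀(5.016e+09) = 97.00 dB.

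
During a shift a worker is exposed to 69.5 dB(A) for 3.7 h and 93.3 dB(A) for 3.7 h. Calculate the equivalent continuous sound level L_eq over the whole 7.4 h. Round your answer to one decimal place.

90.3 dB(A)

Weight each interval's intensity by its duration and average over T = 7.4 h:
Σ tᵢ·10^(Lᵢ/10) = 3.7·10^(69.5/10) + 3.7·10^(93.3/10) = 7.943e+09.
L_eq = 10·log₁₀(7.943e+09/7.4) = 90.31 dB(A).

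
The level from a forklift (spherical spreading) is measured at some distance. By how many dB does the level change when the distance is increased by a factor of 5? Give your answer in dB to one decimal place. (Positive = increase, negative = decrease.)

-14.0 dB

A point source loses 6 dB per doubling of distance; generally ΔL = −20·log₁₀(r₂/r₁).
ΔL = −20·log₁₀(5) = -13.98 dB.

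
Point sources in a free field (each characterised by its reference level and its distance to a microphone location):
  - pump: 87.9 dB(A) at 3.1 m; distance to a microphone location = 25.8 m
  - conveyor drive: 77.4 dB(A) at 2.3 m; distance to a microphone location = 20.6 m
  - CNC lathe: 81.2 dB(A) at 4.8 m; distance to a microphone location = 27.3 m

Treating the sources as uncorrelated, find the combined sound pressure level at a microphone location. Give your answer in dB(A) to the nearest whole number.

71 dB(A)

Propagate each source to the receiver with L = L_ref − 20·log₁₀(r/r_ref), then add intensities.
pump: 87.9 − 20·log₁₀(25.8/3.1) = 87.9 − 18.41 = 69.49 dB(A).
conveyor drive: 77.4 − 20·log₁₀(20.6/2.3) = 77.4 − 19.04 = 58.36 dB(A).
CNC lathe: 81.2 − 20·log₁₀(27.3/4.8) = 81.2 − 15.10 = 66.10 dB(A).
Σ 10^(L/10) = 1.366e+07 → L_total = 10·log₁₀(1.366e+07) = 71.36 dB(A).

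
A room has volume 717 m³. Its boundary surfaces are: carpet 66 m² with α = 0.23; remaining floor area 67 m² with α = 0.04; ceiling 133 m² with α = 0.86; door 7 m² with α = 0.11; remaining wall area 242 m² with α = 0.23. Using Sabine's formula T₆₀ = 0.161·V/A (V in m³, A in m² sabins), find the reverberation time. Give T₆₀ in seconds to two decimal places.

Summing Sᵢαᵢ: 66·0.23 + 67·0.04 + 133·0.86 + 7·0.11 + 242·0.23 = 188.67 m².
T₆₀ = 0.161 × 717 / 188.67 = 0.612 s.

0.61 s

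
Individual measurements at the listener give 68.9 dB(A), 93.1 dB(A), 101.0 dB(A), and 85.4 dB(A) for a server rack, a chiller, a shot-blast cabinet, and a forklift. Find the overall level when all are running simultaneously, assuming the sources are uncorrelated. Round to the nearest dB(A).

Incoherent sources combine by intensity addition: L_total = 10·log₁₀(Σ 10^(L_i/10)).
Σ 10^(L/10) = 10^(68.9/10) + 10^(93.1/10) + 10^(101.0/10) + 10^(85.4/10) = 1.499e+10.
L_total = 10·log₁₀(1.499e+10) = 101.76 dB(A).

102 dB(A)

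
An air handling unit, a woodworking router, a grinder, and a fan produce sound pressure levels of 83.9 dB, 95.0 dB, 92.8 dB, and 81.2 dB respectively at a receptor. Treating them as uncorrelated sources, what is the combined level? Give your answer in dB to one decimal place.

Incoherent sources combine by intensity addition: L_total = 10·log₁₀(Σ 10^(L_i/10)).
Σ 10^(L/10) = 10^(83.9/10) + 10^(95.0/10) + 10^(92.8/10) + 10^(81.2/10) = 5.445e+09.
L_total = 10·log₁₀(5.445e+09) = 97.36 dB.

97.4 dB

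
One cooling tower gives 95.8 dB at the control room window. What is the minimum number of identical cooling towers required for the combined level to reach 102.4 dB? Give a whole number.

N identical sources give L₁ + 10·log₁₀ N, so require 10·log₁₀ N ≥ 102.4 − 95.8 = 6.6 dB.
N ≥ 10^(6.6/10) = 4.571, so N = 5.

5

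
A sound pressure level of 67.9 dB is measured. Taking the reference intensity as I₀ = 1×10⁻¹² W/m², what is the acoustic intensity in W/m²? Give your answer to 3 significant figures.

L = 10·log₁₀(I/I₀) ⇒ I = I₀·10^(L/10) = 10⁻¹² × 10^6.79.

6.17e-06 W/m²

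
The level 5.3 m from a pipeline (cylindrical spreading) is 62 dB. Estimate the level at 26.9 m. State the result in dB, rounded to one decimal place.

54.9 dB

Line-source attenuation: ΔL = 10·log₁₀(r₂/r₁) = 10·log₁₀(26.9/5.3) = 7.055 dB.
L₂ = 62 − 10·log₁₀(26.9/5.3) = 62 − 7.055 = 54.95 dB.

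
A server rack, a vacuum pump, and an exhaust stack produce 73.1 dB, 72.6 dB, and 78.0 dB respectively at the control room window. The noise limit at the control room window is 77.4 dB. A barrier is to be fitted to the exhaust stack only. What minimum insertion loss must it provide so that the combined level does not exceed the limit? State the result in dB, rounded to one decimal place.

The untreated sources together contribute 10^(73.1/10) + 10^(72.6/10) = 3.861e+07, i.e. 75.87 dB.
The limit corresponds to 10^(77.4/10) = 5.495e+07; subtracting the fixed part leaves 1.634e+07 for the exhaust stack, i.e. 72.13 dB.
Required insertion loss = 78.0 − 72.13 = 5.87 dB.

5.9 dB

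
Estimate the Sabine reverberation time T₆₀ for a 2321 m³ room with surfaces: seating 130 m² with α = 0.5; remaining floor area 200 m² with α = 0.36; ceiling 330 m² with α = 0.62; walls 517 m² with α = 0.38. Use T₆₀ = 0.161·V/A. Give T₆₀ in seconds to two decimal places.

0.69 s

Summing Sᵢαᵢ: 130·0.5 + 200·0.36 + 330·0.62 + 517·0.38 = 538.06 m².
T₆₀ = 0.161 × 2321 / 538.06 = 0.694 s.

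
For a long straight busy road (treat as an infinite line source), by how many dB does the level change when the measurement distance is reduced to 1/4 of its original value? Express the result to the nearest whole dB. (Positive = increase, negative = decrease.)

+6 dB

Line-source spreading: ΔL = −10·log₁₀(r₂/r₁).
ΔL = −10·log₁₀(0.25) = +6.02 dB.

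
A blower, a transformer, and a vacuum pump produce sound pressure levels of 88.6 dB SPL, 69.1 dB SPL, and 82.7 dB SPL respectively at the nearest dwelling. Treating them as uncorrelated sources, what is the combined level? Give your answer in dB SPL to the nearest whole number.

90 dB SPL

For uncorrelated sources the intensities add, so convert each level to linear form, sum, and take 10·log₁₀ of the total.
Σ 10^(L/10) = 10^(88.6/10) + 10^(69.1/10) + 10^(82.7/10) = 9.188e+08.
L_total = 10·log₁₀(9.188e+08) = 89.63 dB SPL.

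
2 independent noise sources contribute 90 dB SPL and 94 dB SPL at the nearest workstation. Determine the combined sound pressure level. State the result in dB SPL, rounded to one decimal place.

95.5 dB SPL

For uncorrelated sources the intensities add, so convert each level to linear form, sum, and take 10·log₁₀ of the total.
Σ 10^(L/10) = 10^(90/10) + 10^(94/10) = 3.512e+09.
L_total = 10·log₁₀(3.512e+09) = 95.46 dB SPL.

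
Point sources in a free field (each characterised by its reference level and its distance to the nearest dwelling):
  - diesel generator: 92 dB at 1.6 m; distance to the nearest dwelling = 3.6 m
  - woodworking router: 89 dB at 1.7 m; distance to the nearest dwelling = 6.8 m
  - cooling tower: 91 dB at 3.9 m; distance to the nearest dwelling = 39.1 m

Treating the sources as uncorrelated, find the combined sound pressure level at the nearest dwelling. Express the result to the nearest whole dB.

Apply inverse-square spreading to bring every level to the receiver, then sum 10^(L/10).
diesel generator: 92 − 20·log₁₀(3.6/1.6) = 92 − 7.04 = 84.96 dB.
woodworking router: 89 − 20·log₁₀(6.8/1.7) = 89 − 12.04 = 76.96 dB.
cooling tower: 91 − 20·log₁₀(39.1/3.9) = 91 − 20.02 = 70.98 dB.
Σ 10^(L/10) = 3.752e+08 → L_total = 10·log₁₀(3.752e+08) = 85.74 dB.

86 dB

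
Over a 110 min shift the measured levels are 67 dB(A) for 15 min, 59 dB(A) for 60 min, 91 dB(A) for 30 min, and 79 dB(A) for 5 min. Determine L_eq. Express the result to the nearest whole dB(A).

The energy average is taken in the linear domain: L_eq = 10·log₁₀[(Σ tᵢ·10^(Lᵢ/10))/T], T = 110 min.
Σ tᵢ·10^(Lᵢ/10) = 15·10^(67/10) + 60·10^(59/10) + 30·10^(91/10) + 5·10^(79/10) = 3.829e+10.
L_eq = 10·log₁₀(3.829e+10/110) = 85.42 dB(A).

85 dB(A)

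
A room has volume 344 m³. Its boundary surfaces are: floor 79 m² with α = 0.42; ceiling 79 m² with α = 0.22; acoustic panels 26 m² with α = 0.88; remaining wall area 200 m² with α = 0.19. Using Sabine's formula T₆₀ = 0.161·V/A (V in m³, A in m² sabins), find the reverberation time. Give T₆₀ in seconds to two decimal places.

Total absorption A = 79·0.42 + 79·0.22 + 26·0.88 + 200·0.19 = 111.44 m² sabins.
T₆₀ = 0.161 × 344 / 111.44 = 0.497 s.

0.50 s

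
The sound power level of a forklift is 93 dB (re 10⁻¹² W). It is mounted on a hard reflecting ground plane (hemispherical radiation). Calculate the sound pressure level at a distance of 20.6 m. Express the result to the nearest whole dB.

L_p = L_w − 10·log₁₀(2π·r²) with r = 20.6 m.
2π·r² = 2666 m², 10·log₁₀ of that is 34.259 dB.
L_p = 93 − 34.259 = 58.74 dB.

59 dB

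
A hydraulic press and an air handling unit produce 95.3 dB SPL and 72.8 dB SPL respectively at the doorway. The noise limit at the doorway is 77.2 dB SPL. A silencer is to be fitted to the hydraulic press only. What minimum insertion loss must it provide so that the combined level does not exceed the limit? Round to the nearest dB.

20 dB

Everything except the hydraulic press sums to 10^(72.8/10) = 1.905e+07 in linear terms, 72.80 dB SPL.
The limit corresponds to 10^(77.2/10) = 5.248e+07; subtracting the fixed part leaves 3.343e+07 for the hydraulic press, i.e. 75.24 dB SPL.
Required insertion loss = 95.3 − 75.24 = 20.06 dB.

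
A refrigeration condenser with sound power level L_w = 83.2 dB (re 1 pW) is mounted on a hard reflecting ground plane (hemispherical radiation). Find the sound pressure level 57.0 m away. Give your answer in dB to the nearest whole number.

40 dB

Free-field hemispherical radiation: L_p = L_w − 10·log₁₀(2π·r²), r = 57.0 m.
2π·r² = 2.041e+04 m², 10·log₁₀ of that is 43.099 dB.
L_p = 83.2 − 43.099 = 40.10 dB.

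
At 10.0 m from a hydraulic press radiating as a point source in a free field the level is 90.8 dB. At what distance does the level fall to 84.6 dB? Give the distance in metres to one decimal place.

The 6.2 dB drop corresponds to a distance ratio of 10^(6.2/20) for a point source.
r₂ = 10.0·10^((90.8−84.6)/20) = 10.0·10^(6.2/20) = 20.42 m.

20.4 m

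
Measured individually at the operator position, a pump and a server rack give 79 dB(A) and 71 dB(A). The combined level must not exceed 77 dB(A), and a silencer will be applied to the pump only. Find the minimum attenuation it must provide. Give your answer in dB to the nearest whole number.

The untreated sources together contribute 10^(71/10) = 1.259e+07, i.e. 71.00 dB(A).
The limit corresponds to 10^(77/10) = 5.012e+07; subtracting the fixed part leaves 3.753e+07 for the pump, i.e. 75.74 dB(A).
So the pump must be reduced from 79 to 75.74 dB(A): IL = 3.26 dB.

3 dB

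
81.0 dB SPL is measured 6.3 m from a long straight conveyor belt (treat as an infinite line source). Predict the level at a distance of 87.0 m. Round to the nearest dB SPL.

70 dB SPL

Line-source attenuation: ΔL = 10·log₁₀(r₂/r₁) = 10·log₁₀(87.0/6.3) = 11.402 dB.
L₂ = 81.0 − 10·log₁₀(87.0/6.3) = 81.0 − 11.402 = 69.60 dB SPL.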